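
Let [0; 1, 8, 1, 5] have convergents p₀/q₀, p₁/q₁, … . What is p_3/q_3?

9/10

Using pₖ = aₖpₖ₋₁ + pₖ₋₂, qₖ = aₖqₖ₋₁ + qₖ₋₂ (with p₋₁=1, p₋₂=0, q₋₁=0, q₋₂=1):
  k=0: a=0, p=0, q=1
  k=1: a=1, p=1, q=1
  k=2: a=8, p=8, q=9
  k=3: a=1, p=9, q=10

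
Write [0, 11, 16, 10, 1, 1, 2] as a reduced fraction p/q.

853/9436

Using pₖ = aₖpₖ₋₁ + pₖ₋₂ and qₖ = aₖqₖ₋₁ + qₖ₋₂:
  k=0: a=0, p=0, q=1
  k=1: a=11, p=1, q=11
  k=2: a=16, p=16, q=177
  k=3: a=10, p=161, q=1781
  k=4: a=1, p=177, q=1958
  k=5: a=1, p=338, q=3739
  k=6: a=2, p=853, q=9436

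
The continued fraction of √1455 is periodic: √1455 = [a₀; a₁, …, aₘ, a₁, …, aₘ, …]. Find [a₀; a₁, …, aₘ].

[38; 6, 1, 11, 1, 6, 76]

a₀ = ⌊√1455⌋ = 38.
With m₀=0, d₀=1 and mₖ₊₁ = dₖaₖ − mₖ, dₖ₊₁ = (n − mₖ₊₁²)/dₖ, aₖ₊₁ = ⌊(a₀+mₖ₊₁)/dₖ₊₁⌋:
  k=1: m=38, d=11, a=6
  k=2: m=28, d=61, a=1
  k=3: m=33, d=6, a=11
  k=4: m=33, d=61, a=1
  k=5: m=28, d=11, a=6
  k=6: m=38, d=1, a=76
d=1 and a=2a₀=76 at k=6, so the next step gives (m, d) = (38, 11) again — its k=1 value — and the period has length 6.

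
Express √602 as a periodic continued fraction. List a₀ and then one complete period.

a₀ = ⌊√602⌋ = 24.

[24; 1, 1, 6, 1, 1, 48]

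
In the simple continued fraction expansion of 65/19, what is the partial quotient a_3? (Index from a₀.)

1

65 = 3·19 + 8   →  a_0 = 3
19 = 2·8 + 3   →  a_1 = 2
8 = 2·3 + 2   →  a_2 = 2
3 = 1·2 + 1   →  a_3 = 1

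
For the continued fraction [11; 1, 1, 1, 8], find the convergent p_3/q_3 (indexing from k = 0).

35/3

Using pₖ = aₖpₖ₋₁ + pₖ₋₂, qₖ = aₖqₖ₋₁ + qₖ₋₂ (with p₋₁=1, p₋₂=0, q₋₁=0, q₋₂=1):
  k=0: a=11, p=11, q=1
  k=1: a=1, p=12, q=1
  k=2: a=1, p=23, q=2
  k=3: a=1, p=35, q=3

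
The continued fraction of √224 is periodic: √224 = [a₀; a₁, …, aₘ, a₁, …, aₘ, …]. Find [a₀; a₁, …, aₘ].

a₀ = ⌊√224⌋ = 14.
With m₀=0, d₀=1 and mₖ₊₁ = dₖaₖ − mₖ, dₖ₊₁ = (n − mₖ₊₁²)/dₖ, aₖ₊₁ = ⌊(a₀+mₖ₊₁)/dₖ₊₁⌋:
  k=1: m=14, d=28, a=1
  k=2: m=14, d=1, a=28
d=1 and a=2a₀=28 at k=2, so the next step gives (m, d) = (14, 28) again — its k=1 value — and the period has length 2.

[14; 1, 28]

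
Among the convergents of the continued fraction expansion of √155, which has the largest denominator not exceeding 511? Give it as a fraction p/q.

√155 = [12; 2, 4, 2, 24, …] (period length 4).
Convergents:
  p_0/q_0 = 12/1
  p_1/q_1 = 25/2
  p_2/q_2 = 112/9
  p_3/q_3 = 249/20
  p_4/q_4 = 6088/489
  p_5/q_5 = 12425/998
q_4 = 489 ≤ 511 < 998 = q_5, so the answer is 6088/489.

6088/489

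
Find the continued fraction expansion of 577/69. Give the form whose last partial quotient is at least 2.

577 = 8*69 + 25
69 = 2*25 + 19
25 = 1*19 + 6
19 = 3*6 + 1
6 = 6*1 + 0  (stop)
So 577/69 = [8; 2, 1, 3, 6].

[8; 2, 1, 3, 6]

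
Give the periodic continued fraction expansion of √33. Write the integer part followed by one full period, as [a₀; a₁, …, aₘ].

[5; 1, 2, 1, 10]

a₀ = ⌊√33⌋ = 5.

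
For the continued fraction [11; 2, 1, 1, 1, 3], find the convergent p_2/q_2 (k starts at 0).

34/3

Using pₖ = aₖpₖ₋₁ + pₖ₋₂, qₖ = aₖqₖ₋₁ + qₖ₋₂ (with p₋₁=1, p₋₂=0, q₋₁=0, q₋₂=1):
  k=0: a=11, p=11, q=1
  k=1: a=2, p=23, q=2
  k=2: a=1, p=34, q=3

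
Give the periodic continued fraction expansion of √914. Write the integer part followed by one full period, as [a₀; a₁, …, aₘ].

[30; 4, 3, 3, 4, 60]

a₀ = ⌊√914⌋ = 30.
With m₀=0, d₀=1 and mₖ₊₁ = dₖaₖ − mₖ, dₖ₊₁ = (n − mₖ₊₁²)/dₖ, aₖ₊₁ = ⌊(a₀+mₖ₊₁)/dₖ₊₁⌋:
  k=1: m=30, d=14, a=4
  k=2: m=26, d=17, a=3
  k=3: m=25, d=17, a=3
  k=4: m=26, d=14, a=4
  k=5: m=30, d=1, a=60
d=1 and a=2a₀=60 at k=5, so the next step gives (m, d) = (30, 14) again — its k=1 value — and the period has length 5.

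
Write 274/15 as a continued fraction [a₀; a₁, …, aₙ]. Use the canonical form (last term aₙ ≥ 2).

274 = 18*15 + 4
15 = 3*4 + 3
4 = 1*3 + 1
3 = 3*1 + 0  (stop)
So 274/15 = [18; 3, 1, 3].

[18; 3, 1, 3]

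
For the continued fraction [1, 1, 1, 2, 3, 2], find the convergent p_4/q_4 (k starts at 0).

27/17

Using pₖ = aₖpₖ₋₁ + pₖ₋₂, qₖ = aₖqₖ₋₁ + qₖ₋₂ (with p₋₁=1, p₋₂=0, q₋₁=0, q₋₂=1):
  k=0: a=1, p=1, q=1
  k=1: a=1, p=2, q=1
  k=2: a=1, p=3, q=2
  k=3: a=2, p=8, q=5
  k=4: a=3, p=27, q=17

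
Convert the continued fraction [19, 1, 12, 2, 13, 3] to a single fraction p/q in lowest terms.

Fold from the inside: start with 3/1.
  13 + 1/3 = 40/3
  2 + 3/40 = 83/40
  12 + 40/83 = 1036/83
  1 + 83/1036 = 1119/1036
  19 + 1036/1119 = 22297/1119

22297/1119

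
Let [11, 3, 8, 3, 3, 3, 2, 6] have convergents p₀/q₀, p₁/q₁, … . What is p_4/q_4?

2932/259

Using pₖ = aₖpₖ₋₁ + pₖ₋₂, qₖ = aₖqₖ₋₁ + qₖ₋₂ (with p₋₁=1, p₋₂=0, q₋₁=0, q₋₂=1):
  k=0: a=11, p=11, q=1
  k=1: a=3, p=34, q=3
  k=2: a=8, p=283, q=25
  k=3: a=3, p=883, q=78
  k=4: a=3, p=2932, q=259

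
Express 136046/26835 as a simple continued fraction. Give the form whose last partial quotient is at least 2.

136046 = 5·26835 + 1871
26835 = 14·1871 + 641
1871 = 2·641 + 589
641 = 1·589 + 52
589 = 11·52 + 17
52 = 3·17 + 1
17 = 17·1 + 0  (stop)
So 136046/26835 = [5; 14, 2, 1, 11, 3, 17].

[5; 14, 2, 1, 11, 3, 17]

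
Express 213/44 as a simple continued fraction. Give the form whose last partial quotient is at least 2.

213 = 4·44 + 37
44 = 1·37 + 7
37 = 5·7 + 2
7 = 3·2 + 1
2 = 2·1 + 0  (stop)
So 213/44 = [4; 1, 5, 3, 2].

[4; 1, 5, 3, 2]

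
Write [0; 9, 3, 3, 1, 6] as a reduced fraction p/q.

88/819

Using pₖ = aₖpₖ₋₁ + pₖ₋₂ and qₖ = aₖqₖ₋₁ + qₖ₋₂:
  k=0: a=0, p=0, q=1
  k=1: a=9, p=1, q=9
  k=2: a=3, p=3, q=28
  k=3: a=3, p=10, q=93
  k=4: a=1, p=13, q=121
  k=5: a=6, p=88, q=819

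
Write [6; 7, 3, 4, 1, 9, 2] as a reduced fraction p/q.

14808/2413

Using pₖ = aₖpₖ₋₁ + pₖ₋₂ and qₖ = aₖqₖ₋₁ + qₖ₋₂:
  k=0: a=6, p=6, q=1
  k=1: a=7, p=43, q=7
  k=2: a=3, p=135, q=22
  k=3: a=4, p=583, q=95
  k=4: a=1, p=718, q=117
  k=5: a=9, p=7045, q=1148
  k=6: a=2, p=14808, q=2413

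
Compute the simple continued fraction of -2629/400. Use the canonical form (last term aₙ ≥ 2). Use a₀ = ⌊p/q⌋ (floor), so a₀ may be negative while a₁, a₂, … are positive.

-2629 = -7×400 + 171
400 = 2×171 + 58
171 = 2×58 + 55
58 = 1×55 + 3
55 = 18×3 + 1
3 = 3×1 + 0  (stop)
So -2629/400 = [-7; 2, 2, 1, 18, 3].

[-7; 2, 2, 1, 18, 3]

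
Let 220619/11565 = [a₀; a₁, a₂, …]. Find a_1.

13

220619 = 19·11565 + 884   →  a_0 = 19
11565 = 13·884 + 73   →  a_1 = 13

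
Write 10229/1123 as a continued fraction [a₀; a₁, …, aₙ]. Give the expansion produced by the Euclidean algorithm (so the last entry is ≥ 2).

[9; 9, 4, 1, 7, 3]

10229 = 9×1123 + 122
1123 = 9×122 + 25
122 = 4×25 + 22
25 = 1×22 + 3
22 = 7×3 + 1
3 = 3×1 + 0  (stop)
So 10229/1123 = [9; 9, 4, 1, 7, 3].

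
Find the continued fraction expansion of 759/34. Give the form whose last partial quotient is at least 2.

759 = 22·34 + 11
34 = 3·11 + 1
11 = 11·1 + 0  (stop)
So 759/34 = [22; 3, 11].

[22; 3, 11]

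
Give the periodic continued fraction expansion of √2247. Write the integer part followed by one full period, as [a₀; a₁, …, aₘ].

[47; 2, 2, 15, 2, 2, 94]

a₀ = ⌊√2247⌋ = 47.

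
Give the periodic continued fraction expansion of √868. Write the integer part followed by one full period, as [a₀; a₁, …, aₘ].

a₀ = ⌊√868⌋ = 29.
With m₀=0, d₀=1 and mₖ₊₁ = dₖaₖ − mₖ, dₖ₊₁ = (n − mₖ₊₁²)/dₖ, aₖ₊₁ = ⌊(a₀+mₖ₊₁)/dₖ₊₁⌋:
  k=1: m=29, d=27, a=2
  k=2: m=25, d=9, a=6
  k=3: m=29, d=3, a=19
  k=4: m=28, d=28, a=2
  k=5: m=28, d=3, a=19
  k=6: m=29, d=9, a=6
  k=7: m=25, d=27, a=2
  k=8: m=29, d=1, a=58
d=1 and a=2a₀=58 at k=8, so the next step gives (m, d) = (29, 27) again — its k=1 value — and the period has length 8.

[29; 2, 6, 19, 2, 19, 6, 2, 58]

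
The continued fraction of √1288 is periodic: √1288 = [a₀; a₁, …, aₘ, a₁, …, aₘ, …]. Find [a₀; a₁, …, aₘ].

a₀ = ⌊√1288⌋ = 35.
With m₀=0, d₀=1 and mₖ₊₁ = dₖaₖ − mₖ, dₖ₊₁ = (n − mₖ₊₁²)/dₖ, aₖ₊₁ = ⌊(a₀+mₖ₊₁)/dₖ₊₁⌋:
  k=1: m=35, d=63, a=1
  k=2: m=28, d=8, a=7
  k=3: m=28, d=63, a=1
  k=4: m=35, d=1, a=70
d=1 and a=2a₀=70 at k=4, so the next step gives (m, d) = (35, 63) again — its k=1 value — and the period has length 4.

[35; 1, 7, 1, 70]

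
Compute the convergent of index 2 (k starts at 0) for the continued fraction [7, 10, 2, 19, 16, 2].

149/21

Using pₖ = aₖpₖ₋₁ + pₖ₋₂, qₖ = aₖqₖ₋₁ + qₖ₋₂ (with p₋₁=1, p₋₂=0, q₋₁=0, q₋₂=1):
  k=0: a=7, p=7, q=1
  k=1: a=10, p=71, q=10
  k=2: a=2, p=149, q=21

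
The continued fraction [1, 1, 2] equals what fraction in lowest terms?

5/3

Using pₖ = aₖpₖ₋₁ + pₖ₋₂ and qₖ = aₖqₖ₋₁ + qₖ₋₂:
  k=0: a=1, p=1, q=1
  k=1: a=1, p=2, q=1
  k=2: a=2, p=5, q=3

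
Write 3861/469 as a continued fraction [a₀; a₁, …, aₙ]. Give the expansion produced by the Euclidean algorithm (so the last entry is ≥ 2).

3861 = 8*469 + 109
469 = 4*109 + 33
109 = 3*33 + 10
33 = 3*10 + 3
10 = 3*3 + 1
3 = 3*1 + 0  (stop)
So 3861/469 = [8; 4, 3, 3, 3, 3].

[8; 4, 3, 3, 3, 3]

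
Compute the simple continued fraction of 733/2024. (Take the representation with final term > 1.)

733 = 0*2024 + 733
2024 = 2*733 + 558
733 = 1*558 + 175
558 = 3*175 + 33
175 = 5*33 + 10
33 = 3*10 + 3
10 = 3*3 + 1
3 = 3*1 + 0  (stop)
So 733/2024 = [0; 2, 1, 3, 5, 3, 3, 3].

[0; 2, 1, 3, 5, 3, 3, 3]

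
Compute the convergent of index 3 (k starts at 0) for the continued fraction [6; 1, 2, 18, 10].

Using pₖ = aₖpₖ₋₁ + pₖ₋₂, qₖ = aₖqₖ₋₁ + qₖ₋₂ (with p₋₁=1, p₋₂=0, q₋₁=0, q₋₂=1):
  k=0: a=6, p=6, q=1
  k=1: a=1, p=7, q=1
  k=2: a=2, p=20, q=3
  k=3: a=18, p=367, q=55

367/55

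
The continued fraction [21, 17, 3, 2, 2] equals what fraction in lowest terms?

6191/294

Using pₖ = aₖpₖ₋₁ + pₖ₋₂ and qₖ = aₖqₖ₋₁ + qₖ₋₂:
  k=0: a=21, p=21, q=1
  k=1: a=17, p=358, q=17
  k=2: a=3, p=1095, q=52
  k=3: a=2, p=2548, q=121
  k=4: a=2, p=6191, q=294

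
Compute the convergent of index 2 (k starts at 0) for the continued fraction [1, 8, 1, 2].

Using pₖ = aₖpₖ₋₁ + pₖ₋₂, qₖ = aₖqₖ₋₁ + qₖ₋₂ (with p₋₁=1, p₋₂=0, q₋₁=0, q₋₂=1):
  k=0: a=1, p=1, q=1
  k=1: a=8, p=9, q=8
  k=2: a=1, p=10, q=9

10/9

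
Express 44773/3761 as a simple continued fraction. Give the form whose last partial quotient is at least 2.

44773 = 11×3761 + 3402
3761 = 1×3402 + 359
3402 = 9×359 + 171
359 = 2×171 + 17
171 = 10×17 + 1
17 = 17×1 + 0  (stop)
So 44773/3761 = [11; 1, 9, 2, 10, 17].

[11; 1, 9, 2, 10, 17]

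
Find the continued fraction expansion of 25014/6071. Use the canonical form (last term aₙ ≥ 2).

[4; 8, 3, 6, 4, 9]

25014 = 4*6071 + 730
6071 = 8*730 + 231
730 = 3*231 + 37
231 = 6*37 + 9
37 = 4*9 + 1
9 = 9*1 + 0  (stop)
So 25014/6071 = [4; 8, 3, 6, 4, 9].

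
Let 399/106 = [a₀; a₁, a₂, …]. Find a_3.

4

399 = 3·106 + 81   →  a_0 = 3
106 = 1·81 + 25   →  a_1 = 1
81 = 3·25 + 6   →  a_2 = 3
25 = 4·6 + 1   →  a_3 = 4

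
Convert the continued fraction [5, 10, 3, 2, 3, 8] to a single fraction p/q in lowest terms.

Fold from the inside: start with 8/1.
  3 + 1/8 = 25/8
  2 + 8/25 = 58/25
  3 + 25/58 = 199/58
  10 + 58/199 = 2048/199
  5 + 199/2048 = 10439/2048

10439/2048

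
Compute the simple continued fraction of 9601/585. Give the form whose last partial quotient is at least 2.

9601 = 16·585 + 241
585 = 2·241 + 103
241 = 2·103 + 35
103 = 2·35 + 33
35 = 1·33 + 2
33 = 16·2 + 1
2 = 2·1 + 0  (stop)
So 9601/585 = [16; 2, 2, 2, 1, 16, 2].

[16; 2, 2, 2, 1, 16, 2]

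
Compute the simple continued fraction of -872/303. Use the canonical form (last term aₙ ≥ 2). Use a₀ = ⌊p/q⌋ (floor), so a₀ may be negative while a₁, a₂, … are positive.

[-3; 8, 5, 3, 2]

-872 = -3×303 + 37
303 = 8×37 + 7
37 = 5×7 + 2
7 = 3×2 + 1
2 = 2×1 + 0  (stop)
So -872/303 = [-3; 8, 5, 3, 2].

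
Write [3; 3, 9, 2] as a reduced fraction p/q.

Fold from the inside: start with 2/1.
  9 + 1/2 = 19/2
  3 + 2/19 = 59/19
  3 + 19/59 = 196/59

196/59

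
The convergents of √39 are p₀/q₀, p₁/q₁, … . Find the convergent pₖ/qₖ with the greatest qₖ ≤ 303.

1249/200

√39 = [6; 4, 12, …] (period length 2).
Convergents:
  p_0/q_0 = 6/1
  p_1/q_1 = 25/4
  p_2/q_2 = 306/49
  p_3/q_3 = 1249/200
  p_4/q_4 = 15294/2449
q_3 = 200 ≤ 303 < 2449 = q_4, so the answer is 1249/200.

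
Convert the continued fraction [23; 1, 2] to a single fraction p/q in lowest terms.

71/3

Using pₖ = aₖpₖ₋₁ + pₖ₋₂ and qₖ = aₖqₖ₋₁ + qₖ₋₂:
  k=0: a=23, p=23, q=1
  k=1: a=1, p=24, q=1
  k=2: a=2, p=71, q=3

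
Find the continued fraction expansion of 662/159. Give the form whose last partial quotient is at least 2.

[4; 6, 8, 1, 2]

662 = 4×159 + 26
159 = 6×26 + 3
26 = 8×3 + 2
3 = 1×2 + 1
2 = 2×1 + 0  (stop)
So 662/159 = [4; 6, 8, 1, 2].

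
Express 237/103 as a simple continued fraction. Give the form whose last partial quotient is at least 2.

237 = 2×103 + 31
103 = 3×31 + 10
31 = 3×10 + 1
10 = 10×1 + 0  (stop)
So 237/103 = [2; 3, 3, 10].

[2; 3, 3, 10]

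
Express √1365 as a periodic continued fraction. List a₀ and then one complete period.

a₀ = ⌊√1365⌋ = 36.
With m₀=0, d₀=1 and mₖ₊₁ = dₖaₖ − mₖ, dₖ₊₁ = (n − mₖ₊₁²)/dₖ, aₖ₊₁ = ⌊(a₀+mₖ₊₁)/dₖ₊₁⌋:
  k=1: m=36, d=69, a=1
  k=2: m=33, d=4, a=17
  k=3: m=35, d=35, a=2
  k=4: m=35, d=4, a=17
  k=5: m=33, d=69, a=1
  k=6: m=36, d=1, a=72
d=1 and a=2a₀=72 at k=6, so the next step gives (m, d) = (36, 69) again — its k=1 value — and the period has length 6.

[36; 1, 17, 2, 17, 1, 72]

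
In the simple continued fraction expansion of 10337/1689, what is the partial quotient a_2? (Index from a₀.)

3

10337 = 6·1689 + 203   →  a_0 = 6
1689 = 8·203 + 65   →  a_1 = 8
203 = 3·65 + 8   →  a_2 = 3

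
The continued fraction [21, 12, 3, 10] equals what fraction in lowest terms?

Using pₖ = aₖpₖ₋₁ + pₖ₋₂ and qₖ = aₖqₖ₋₁ + qₖ₋₂:
  k=0: a=21, p=21, q=1
  k=1: a=12, p=253, q=12
  k=2: a=3, p=780, q=37
  k=3: a=10, p=8053, q=382

8053/382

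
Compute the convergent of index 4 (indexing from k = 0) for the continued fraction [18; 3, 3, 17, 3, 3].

Using pₖ = aₖpₖ₋₁ + pₖ₋₂, qₖ = aₖqₖ₋₁ + qₖ₋₂ (with p₋₁=1, p₋₂=0, q₋₁=0, q₋₂=1):
  k=0: a=18, p=18, q=1
  k=1: a=3, p=55, q=3
  k=2: a=3, p=183, q=10
  k=3: a=17, p=3166, q=173
  k=4: a=3, p=9681, q=529

9681/529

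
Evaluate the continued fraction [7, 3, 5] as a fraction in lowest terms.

117/16

Fold from the inside: start with 5/1.
  3 + 1/5 = 16/5
  7 + 5/16 = 117/16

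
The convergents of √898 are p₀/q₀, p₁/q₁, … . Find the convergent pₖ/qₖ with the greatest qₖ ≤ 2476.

√898 = [29; 1, 28, 1, 58, …] (period length 4).
Convergents:
  p_0/q_0 = 29/1
  p_1/q_1 = 30/1
  p_2/q_2 = 869/29
  p_3/q_3 = 899/30
  p_4/q_4 = 53011/1769
  p_5/q_5 = 53910/1799
  p_6/q_6 = 1562491/52141
q_5 = 1799 ≤ 2476 < 52141 = q_6, so the answer is 53910/1799.

53910/1799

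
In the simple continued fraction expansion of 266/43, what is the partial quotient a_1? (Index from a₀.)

266 = 6·43 + 8   →  a_0 = 6
43 = 5·8 + 3   →  a_1 = 5

5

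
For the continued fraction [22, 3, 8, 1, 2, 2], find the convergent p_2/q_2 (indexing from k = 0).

Using pₖ = aₖpₖ₋₁ + pₖ₋₂, qₖ = aₖqₖ₋₁ + qₖ₋₂ (with p₋₁=1, p₋₂=0, q₋₁=0, q₋₂=1):
  k=0: a=22, p=22, q=1
  k=1: a=3, p=67, q=3
  k=2: a=8, p=558, q=25

558/25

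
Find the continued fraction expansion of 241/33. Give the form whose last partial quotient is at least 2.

241 = 7×33 + 10
33 = 3×10 + 3
10 = 3×3 + 1
3 = 3×1 + 0  (stop)
So 241/33 = [7; 3, 3, 3].

[7; 3, 3, 3]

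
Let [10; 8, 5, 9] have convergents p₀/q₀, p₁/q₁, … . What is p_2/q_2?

415/41

Using pₖ = aₖpₖ₋₁ + pₖ₋₂, qₖ = aₖqₖ₋₁ + qₖ₋₂ (with p₋₁=1, p₋₂=0, q₋₁=0, q₋₂=1):
  k=0: a=10, p=10, q=1
  k=1: a=8, p=81, q=8
  k=2: a=5, p=415, q=41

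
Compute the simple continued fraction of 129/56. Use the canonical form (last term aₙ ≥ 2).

[2; 3, 3, 2, 2]

129 = 2*56 + 17
56 = 3*17 + 5
17 = 3*5 + 2
5 = 2*2 + 1
2 = 2*1 + 0  (stop)
So 129/56 = [2; 3, 3, 2, 2].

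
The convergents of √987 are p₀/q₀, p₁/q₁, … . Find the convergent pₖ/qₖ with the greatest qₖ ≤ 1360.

23531/749

√987 = [31; 2, 2, 2, 62, …] (period length 4).
Convergents:
  p_0/q_0 = 31/1
  p_1/q_1 = 63/2
  p_2/q_2 = 157/5
  p_3/q_3 = 377/12
  p_4/q_4 = 23531/749
  p_5/q_5 = 47439/1510
q_4 = 749 ≤ 1360 < 1510 = q_5, so the answer is 23531/749.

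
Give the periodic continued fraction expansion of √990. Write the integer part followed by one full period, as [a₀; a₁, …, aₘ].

[31; 2, 6, 2, 62]

a₀ = ⌊√990⌋ = 31.
With m₀=0, d₀=1 and mₖ₊₁ = dₖaₖ − mₖ, dₖ₊₁ = (n − mₖ₊₁²)/dₖ, aₖ₊₁ = ⌊(a₀+mₖ₊₁)/dₖ₊₁⌋:
  k=1: m=31, d=29, a=2
  k=2: m=27, d=9, a=6
  k=3: m=27, d=29, a=2
  k=4: m=31, d=1, a=62
d=1 and a=2a₀=62 at k=4, so the next step gives (m, d) = (31, 29) again — its k=1 value — and the period has length 4.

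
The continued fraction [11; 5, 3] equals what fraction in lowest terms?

Fold from the inside: start with 3/1.
  5 + 1/3 = 16/3
  11 + 3/16 = 179/16

179/16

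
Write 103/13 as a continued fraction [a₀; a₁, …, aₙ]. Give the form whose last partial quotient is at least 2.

103 = 7*13 + 12
13 = 1*12 + 1
12 = 12*1 + 0  (stop)
So 103/13 = [7; 1, 12].

[7; 1, 12]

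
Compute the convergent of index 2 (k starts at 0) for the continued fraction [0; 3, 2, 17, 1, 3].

2/7

Using pₖ = aₖpₖ₋₁ + pₖ₋₂, qₖ = aₖqₖ₋₁ + qₖ₋₂ (with p₋₁=1, p₋₂=0, q₋₁=0, q₋₂=1):
  k=0: a=0, p=0, q=1
  k=1: a=3, p=1, q=3
  k=2: a=2, p=2, q=7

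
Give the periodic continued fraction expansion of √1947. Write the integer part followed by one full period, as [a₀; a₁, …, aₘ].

a₀ = ⌊√1947⌋ = 44.
With m₀=0, d₀=1 and mₖ₊₁ = dₖaₖ − mₖ, dₖ₊₁ = (n − mₖ₊₁²)/dₖ, aₖ₊₁ = ⌊(a₀+mₖ₊₁)/dₖ₊₁⌋:
  k=1: m=44, d=11, a=8
  k=2: m=44, d=1, a=88
d=1 and a=2a₀=88 at k=2, so the next step gives (m, d) = (44, 11) again — its k=1 value — and the period has length 2.

[44; 8, 88]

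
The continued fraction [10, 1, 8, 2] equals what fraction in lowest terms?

207/19

Using pₖ = aₖpₖ₋₁ + pₖ₋₂ and qₖ = aₖqₖ₋₁ + qₖ₋₂:
  k=0: a=10, p=10, q=1
  k=1: a=1, p=11, q=1
  k=2: a=8, p=98, q=9
  k=3: a=2, p=207, q=19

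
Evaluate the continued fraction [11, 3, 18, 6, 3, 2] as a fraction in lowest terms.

Fold from the inside: start with 2/1.
  3 + 1/2 = 7/2
  6 + 2/7 = 44/7
  18 + 7/44 = 799/44
  3 + 44/799 = 2441/799
  11 + 799/2441 = 27650/2441

27650/2441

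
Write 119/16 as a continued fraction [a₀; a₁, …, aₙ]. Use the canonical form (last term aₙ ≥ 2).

119 = 7×16 + 7
16 = 2×7 + 2
7 = 3×2 + 1
2 = 2×1 + 0  (stop)
So 119/16 = [7; 2, 3, 2].

[7; 2, 3, 2]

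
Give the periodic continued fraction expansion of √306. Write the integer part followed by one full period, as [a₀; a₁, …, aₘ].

a₀ = ⌊√306⌋ = 17.
With m₀=0, d₀=1 and mₖ₊₁ = dₖaₖ − mₖ, dₖ₊₁ = (n − mₖ₊₁²)/dₖ, aₖ₊₁ = ⌊(a₀+mₖ₊₁)/dₖ₊₁⌋:
  k=1: m=17, d=17, a=2
  k=2: m=17, d=1, a=34
d=1 and a=2a₀=34 at k=2, so the next step gives (m, d) = (17, 17) again — its k=1 value — and the period has length 2.

[17; 2, 34]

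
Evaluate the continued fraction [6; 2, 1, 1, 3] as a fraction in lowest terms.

115/18

Using pₖ = aₖpₖ₋₁ + pₖ₋₂ and qₖ = aₖqₖ₋₁ + qₖ₋₂:
  k=0: a=6, p=6, q=1
  k=1: a=2, p=13, q=2
  k=2: a=1, p=19, q=3
  k=3: a=1, p=32, q=5
  k=4: a=3, p=115, q=18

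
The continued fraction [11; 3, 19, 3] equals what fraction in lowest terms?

2005/177

Fold from the inside: start with 3/1.
  19 + 1/3 = 58/3
  3 + 3/58 = 177/58
  11 + 58/177 = 2005/177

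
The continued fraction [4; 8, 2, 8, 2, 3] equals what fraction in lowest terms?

4361/1059

Using pₖ = aₖpₖ₋₁ + pₖ₋₂ and qₖ = aₖqₖ₋₁ + qₖ₋₂:
  k=0: a=4, p=4, q=1
  k=1: a=8, p=33, q=8
  k=2: a=2, p=70, q=17
  k=3: a=8, p=593, q=144
  k=4: a=2, p=1256, q=305
  k=5: a=3, p=4361, q=1059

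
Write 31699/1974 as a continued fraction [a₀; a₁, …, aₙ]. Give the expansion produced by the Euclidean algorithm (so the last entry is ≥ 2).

31699 = 16×1974 + 115
1974 = 17×115 + 19
115 = 6×19 + 1
19 = 19×1 + 0  (stop)
So 31699/1974 = [16; 17, 6, 19].

[16; 17, 6, 19]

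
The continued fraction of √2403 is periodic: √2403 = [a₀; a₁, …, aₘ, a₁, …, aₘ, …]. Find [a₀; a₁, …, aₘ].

a₀ = ⌊√2403⌋ = 49.
With m₀=0, d₀=1 and mₖ₊₁ = dₖaₖ − mₖ, dₖ₊₁ = (n − mₖ₊₁²)/dₖ, aₖ₊₁ = ⌊(a₀+mₖ₊₁)/dₖ₊₁⌋:
  k=1: m=49, d=2, a=49
  k=2: m=49, d=1, a=98
d=1 and a=2a₀=98 at k=2, so the next step gives (m, d) = (49, 2) again — its k=1 value — and the period has length 2.

[49; 49, 98]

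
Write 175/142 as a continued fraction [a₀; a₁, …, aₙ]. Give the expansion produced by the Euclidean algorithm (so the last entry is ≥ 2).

175 = 1*142 + 33
142 = 4*33 + 10
33 = 3*10 + 3
10 = 3*3 + 1
3 = 3*1 + 0  (stop)
So 175/142 = [1; 4, 3, 3, 3].

[1; 4, 3, 3, 3]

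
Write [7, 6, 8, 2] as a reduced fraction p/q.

745/104

Using pₖ = aₖpₖ₋₁ + pₖ₋₂ and qₖ = aₖqₖ₋₁ + qₖ₋₂:
  k=0: a=7, p=7, q=1
  k=1: a=6, p=43, q=6
  k=2: a=8, p=351, q=49
  k=3: a=2, p=745, q=104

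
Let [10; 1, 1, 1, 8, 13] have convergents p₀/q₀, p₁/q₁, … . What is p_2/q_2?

21/2

Using pₖ = aₖpₖ₋₁ + pₖ₋₂, qₖ = aₖqₖ₋₁ + qₖ₋₂ (with p₋₁=1, p₋₂=0, q₋₁=0, q₋₂=1):
  k=0: a=10, p=10, q=1
  k=1: a=1, p=11, q=1
  k=2: a=1, p=21, q=2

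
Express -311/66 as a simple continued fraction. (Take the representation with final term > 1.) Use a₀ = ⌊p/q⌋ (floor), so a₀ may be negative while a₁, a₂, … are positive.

-311 = -5·66 + 19
66 = 3·19 + 9
19 = 2·9 + 1
9 = 9·1 + 0  (stop)
So -311/66 = [-5; 3, 2, 9].

[-5; 3, 2, 9]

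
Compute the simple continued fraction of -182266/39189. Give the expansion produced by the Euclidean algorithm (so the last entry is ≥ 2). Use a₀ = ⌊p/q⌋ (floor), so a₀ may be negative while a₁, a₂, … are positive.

[-5; 2, 1, 6, 2, 2, 19, 19]

-182266 = -5·39189 + 13679
39189 = 2·13679 + 11831
13679 = 1·11831 + 1848
11831 = 6·1848 + 743
1848 = 2·743 + 362
743 = 2·362 + 19
362 = 19·19 + 1
19 = 19·1 + 0  (stop)
So -182266/39189 = [-5; 2, 1, 6, 2, 2, 19, 19].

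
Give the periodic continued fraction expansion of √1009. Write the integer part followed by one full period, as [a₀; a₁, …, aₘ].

[31; 1, 3, 3, 1, 62]

a₀ = ⌊√1009⌋ = 31.
With m₀=0, d₀=1 and mₖ₊₁ = dₖaₖ − mₖ, dₖ₊₁ = (n − mₖ₊₁²)/dₖ, aₖ₊₁ = ⌊(a₀+mₖ₊₁)/dₖ₊₁⌋:
  k=1: m=31, d=48, a=1
  k=2: m=17, d=15, a=3
  k=3: m=28, d=15, a=3
  k=4: m=17, d=48, a=1
  k=5: m=31, d=1, a=62
d=1 and a=2a₀=62 at k=5, so the next step gives (m, d) = (31, 48) again — its k=1 value — and the period has length 5.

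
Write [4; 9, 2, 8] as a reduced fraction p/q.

661/161

Fold from the inside: start with 8/1.
  2 + 1/8 = 17/8
  9 + 8/17 = 161/17
  4 + 17/161 = 661/161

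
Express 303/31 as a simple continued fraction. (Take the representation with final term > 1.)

303 = 9*31 + 24
31 = 1*24 + 7
24 = 3*7 + 3
7 = 2*3 + 1
3 = 3*1 + 0  (stop)
So 303/31 = [9; 1, 3, 2, 3].

[9; 1, 3, 2, 3]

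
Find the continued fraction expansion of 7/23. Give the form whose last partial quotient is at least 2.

7 = 0*23 + 7
23 = 3*7 + 2
7 = 3*2 + 1
2 = 2*1 + 0  (stop)
So 7/23 = [0; 3, 3, 2].

[0; 3, 3, 2]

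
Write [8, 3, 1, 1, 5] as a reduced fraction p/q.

Fold from the inside: start with 5/1.
  1 + 1/5 = 6/5
  1 + 5/6 = 11/6
  3 + 6/11 = 39/11
  8 + 11/39 = 323/39

323/39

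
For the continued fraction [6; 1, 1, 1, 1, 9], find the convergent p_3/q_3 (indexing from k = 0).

Using pₖ = aₖpₖ₋₁ + pₖ₋₂, qₖ = aₖqₖ₋₁ + qₖ₋₂ (with p₋₁=1, p₋₂=0, q₋₁=0, q₋₂=1):
  k=0: a=6, p=6, q=1
  k=1: a=1, p=7, q=1
  k=2: a=1, p=13, q=2
  k=3: a=1, p=20, q=3

20/3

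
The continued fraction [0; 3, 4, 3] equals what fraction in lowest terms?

Fold from the inside: start with 3/1.
  4 + 1/3 = 13/3
  3 + 3/13 = 42/13
  0 + 13/42 = 13/42

13/42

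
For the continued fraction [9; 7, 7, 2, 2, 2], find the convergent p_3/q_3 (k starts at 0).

Using pₖ = aₖpₖ₋₁ + pₖ₋₂, qₖ = aₖqₖ₋₁ + qₖ₋₂ (with p₋₁=1, p₋₂=0, q₋₁=0, q₋₂=1):
  k=0: a=9, p=9, q=1
  k=1: a=7, p=64, q=7
  k=2: a=7, p=457, q=50
  k=3: a=2, p=978, q=107

978/107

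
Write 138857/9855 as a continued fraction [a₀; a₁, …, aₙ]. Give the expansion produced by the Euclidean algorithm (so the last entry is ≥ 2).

[14; 11, 9, 19, 1, 1, 2]

138857 = 14·9855 + 887
9855 = 11·887 + 98
887 = 9·98 + 5
98 = 19·5 + 3
5 = 1·3 + 2
3 = 1·2 + 1
2 = 2·1 + 0  (stop)
So 138857/9855 = [14; 11, 9, 19, 1, 1, 2].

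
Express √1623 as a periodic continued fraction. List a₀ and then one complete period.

[40; 3, 2, 26, 2, 3, 80]

a₀ = ⌊√1623⌋ = 40.
With m₀=0, d₀=1 and mₖ₊₁ = dₖaₖ − mₖ, dₖ₊₁ = (n − mₖ₊₁²)/dₖ, aₖ₊₁ = ⌊(a₀+mₖ₊₁)/dₖ₊₁⌋:
  k=1: m=40, d=23, a=3
  k=2: m=29, d=34, a=2
  k=3: m=39, d=3, a=26
  k=4: m=39, d=34, a=2
  k=5: m=29, d=23, a=3
  k=6: m=40, d=1, a=80
d=1 and a=2a₀=80 at k=6, so the next step gives (m, d) = (40, 23) again — its k=1 value — and the period has length 6.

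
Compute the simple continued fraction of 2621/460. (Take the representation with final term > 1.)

2621 = 5·460 + 321
460 = 1·321 + 139
321 = 2·139 + 43
139 = 3·43 + 10
43 = 4·10 + 3
10 = 3·3 + 1
3 = 3·1 + 0  (stop)
So 2621/460 = [5; 1, 2, 3, 4, 3, 3].

[5; 1, 2, 3, 4, 3, 3]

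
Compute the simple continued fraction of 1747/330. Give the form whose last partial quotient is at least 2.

[5; 3, 2, 2, 19]

1747 = 5·330 + 97
330 = 3·97 + 39
97 = 2·39 + 19
39 = 2·19 + 1
19 = 19·1 + 0  (stop)
So 1747/330 = [5; 3, 2, 2, 19].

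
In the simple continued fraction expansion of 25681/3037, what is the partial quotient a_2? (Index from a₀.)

25681 = 8·3037 + 1385   →  a_0 = 8
3037 = 2·1385 + 267   →  a_1 = 2
1385 = 5·267 + 50   →  a_2 = 5

5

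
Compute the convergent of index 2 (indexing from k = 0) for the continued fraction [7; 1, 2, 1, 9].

23/3

Using pₖ = aₖpₖ₋₁ + pₖ₋₂, qₖ = aₖqₖ₋₁ + qₖ₋₂ (with p₋₁=1, p₋₂=0, q₋₁=0, q₋₂=1):
  k=0: a=7, p=7, q=1
  k=1: a=1, p=8, q=1
  k=2: a=2, p=23, q=3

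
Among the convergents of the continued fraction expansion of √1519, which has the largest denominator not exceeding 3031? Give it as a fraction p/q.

117001/3002

√1519 = [38; 1, 37, 1, 76, …] (period length 4).
Convergents:
  p_0/q_0 = 38/1
  p_1/q_1 = 39/1
  p_2/q_2 = 1481/38
  p_3/q_3 = 1520/39
  p_4/q_4 = 117001/3002
  p_5/q_5 = 118521/3041
q_4 = 3002 ≤ 3031 < 3041 = q_5, so the answer is 117001/3002.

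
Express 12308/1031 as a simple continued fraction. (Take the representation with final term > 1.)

12308 = 11*1031 + 967
1031 = 1*967 + 64
967 = 15*64 + 7
64 = 9*7 + 1
7 = 7*1 + 0  (stop)
So 12308/1031 = [11; 1, 15, 9, 7].

[11; 1, 15, 9, 7]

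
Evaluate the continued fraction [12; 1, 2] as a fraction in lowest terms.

Using pₖ = aₖpₖ₋₁ + pₖ₋₂ and qₖ = aₖqₖ₋₁ + qₖ₋₂:
  k=0: a=12, p=12, q=1
  k=1: a=1, p=13, q=1
  k=2: a=2, p=38, q=3

38/3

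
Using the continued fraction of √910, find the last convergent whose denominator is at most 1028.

10890/361

√910 = [30; 6, 60, …] (period length 2).
Convergents:
  p_0/q_0 = 30/1
  p_1/q_1 = 181/6
  p_2/q_2 = 10890/361
  p_3/q_3 = 65521/2172
q_2 = 361 ≤ 1028 < 2172 = q_3, so the answer is 10890/361.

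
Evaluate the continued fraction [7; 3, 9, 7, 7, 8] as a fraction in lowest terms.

84689/11567

Fold from the inside: start with 8/1.
  7 + 1/8 = 57/8
  7 + 8/57 = 407/57
  9 + 57/407 = 3720/407
  3 + 407/3720 = 11567/3720
  7 + 3720/11567 = 84689/11567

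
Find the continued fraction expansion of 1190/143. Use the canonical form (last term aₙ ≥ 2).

[8; 3, 9, 5]

1190 = 8×143 + 46
143 = 3×46 + 5
46 = 9×5 + 1
5 = 5×1 + 0  (stop)
So 1190/143 = [8; 3, 9, 5].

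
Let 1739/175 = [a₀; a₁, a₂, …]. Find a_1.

1

1739 = 9·175 + 164   →  a_0 = 9
175 = 1·164 + 11   →  a_1 = 1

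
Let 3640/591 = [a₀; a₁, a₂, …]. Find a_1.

3640 = 6·591 + 94   →  a_0 = 6
591 = 6·94 + 27   →  a_1 = 6

6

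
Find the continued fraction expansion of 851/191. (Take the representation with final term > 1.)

851 = 4×191 + 87
191 = 2×87 + 17
87 = 5×17 + 2
17 = 8×2 + 1
2 = 2×1 + 0  (stop)
So 851/191 = [4; 2, 5, 8, 2].

[4; 2, 5, 8, 2]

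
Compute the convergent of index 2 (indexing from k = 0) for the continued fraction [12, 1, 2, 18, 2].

38/3

Using pₖ = aₖpₖ₋₁ + pₖ₋₂, qₖ = aₖqₖ₋₁ + qₖ₋₂ (with p₋₁=1, p₋₂=0, q₋₁=0, q₋₂=1):
  k=0: a=12, p=12, q=1
  k=1: a=1, p=13, q=1
  k=2: a=2, p=38, q=3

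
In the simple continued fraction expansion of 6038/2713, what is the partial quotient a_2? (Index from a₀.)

6038 = 2·2713 + 612   →  a_0 = 2
2713 = 4·612 + 265   →  a_1 = 4
612 = 2·265 + 82   →  a_2 = 2

2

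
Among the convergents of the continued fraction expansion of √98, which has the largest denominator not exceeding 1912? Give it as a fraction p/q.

17631/1781

√98 = [9; 1, 8, 1, 18, …] (period length 4).
Convergents:
  p_0/q_0 = 9/1
  p_1/q_1 = 10/1
  p_2/q_2 = 89/9
  p_3/q_3 = 99/10
  p_4/q_4 = 1871/189
  p_5/q_5 = 1970/199
  p_6/q_6 = 17631/1781
  p_7/q_7 = 19601/1980
q_6 = 1781 ≤ 1912 < 1980 = q_7, so the answer is 17631/1781.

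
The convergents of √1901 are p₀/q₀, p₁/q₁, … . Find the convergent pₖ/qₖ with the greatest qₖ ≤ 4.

√1901 = [43; 1, 1, 1, 1, 86, …] (period length 5).
Convergents:
  p_0/q_0 = 43/1
  p_1/q_1 = 44/1
  p_2/q_2 = 87/2
  p_3/q_3 = 131/3
  p_4/q_4 = 218/5
q_3 = 3 ≤ 4 < 5 = q_4, so the answer is 131/3.

131/3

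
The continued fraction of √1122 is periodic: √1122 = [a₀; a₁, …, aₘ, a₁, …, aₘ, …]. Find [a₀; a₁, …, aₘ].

a₀ = ⌊√1122⌋ = 33.
With m₀=0, d₀=1 and mₖ₊₁ = dₖaₖ − mₖ, dₖ₊₁ = (n − mₖ₊₁²)/dₖ, aₖ₊₁ = ⌊(a₀+mₖ₊₁)/dₖ₊₁⌋:
  k=1: m=33, d=33, a=2
  k=2: m=33, d=1, a=66
d=1 and a=2a₀=66 at k=2, so the next step gives (m, d) = (33, 33) again — its k=1 value — and the period has length 2.

[33; 2, 66]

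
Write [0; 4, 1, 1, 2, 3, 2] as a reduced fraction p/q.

Using pₖ = aₖpₖ₋₁ + pₖ₋₂ and qₖ = aₖqₖ₋₁ + qₖ₋₂:
  k=0: a=0, p=0, q=1
  k=1: a=4, p=1, q=4
  k=2: a=1, p=1, q=5
  k=3: a=1, p=2, q=9
  k=4: a=2, p=5, q=23
  k=5: a=3, p=17, q=78
  k=6: a=2, p=39, q=179

39/179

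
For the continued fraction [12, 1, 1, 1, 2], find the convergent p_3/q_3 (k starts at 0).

Using pₖ = aₖpₖ₋₁ + pₖ₋₂, qₖ = aₖqₖ₋₁ + qₖ₋₂ (with p₋₁=1, p₋₂=0, q₋₁=0, q₋₂=1):
  k=0: a=12, p=12, q=1
  k=1: a=1, p=13, q=1
  k=2: a=1, p=25, q=2
  k=3: a=1, p=38, q=3

38/3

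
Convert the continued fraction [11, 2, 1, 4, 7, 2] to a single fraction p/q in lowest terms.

Fold from the inside: start with 2/1.
  7 + 1/2 = 15/2
  4 + 2/15 = 62/15
  1 + 15/62 = 77/62
  2 + 62/77 = 216/77
  11 + 77/216 = 2453/216

2453/216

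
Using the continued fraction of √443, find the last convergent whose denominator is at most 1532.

18585/883

√443 = [21; 21, 42, …] (period length 2).
Convergents:
  p_0/q_0 = 21/1
  p_1/q_1 = 442/21
  p_2/q_2 = 18585/883
  p_3/q_3 = 390727/18564
q_2 = 883 ≤ 1532 < 18564 = q_3, so the answer is 18585/883.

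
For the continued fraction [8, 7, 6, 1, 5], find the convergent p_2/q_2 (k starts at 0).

350/43

Using pₖ = aₖpₖ₋₁ + pₖ₋₂, qₖ = aₖqₖ₋₁ + qₖ₋₂ (with p₋₁=1, p₋₂=0, q₋₁=0, q₋₂=1):
  k=0: a=8, p=8, q=1
  k=1: a=7, p=57, q=7
  k=2: a=6, p=350, q=43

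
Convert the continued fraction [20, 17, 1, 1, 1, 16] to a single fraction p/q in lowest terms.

17710/883

Fold from the inside: start with 16/1.
  1 + 1/16 = 17/16
  1 + 16/17 = 33/17
  1 + 17/33 = 50/33
  17 + 33/50 = 883/50
  20 + 50/883 = 17710/883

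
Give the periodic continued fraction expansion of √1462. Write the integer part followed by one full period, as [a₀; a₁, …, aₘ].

a₀ = ⌊√1462⌋ = 38.
With m₀=0, d₀=1 and mₖ₊₁ = dₖaₖ − mₖ, dₖ₊₁ = (n − mₖ₊₁²)/dₖ, aₖ₊₁ = ⌊(a₀+mₖ₊₁)/dₖ₊₁⌋:
  k=1: m=38, d=18, a=4
  k=2: m=34, d=17, a=4
  k=3: m=34, d=18, a=4
  k=4: m=38, d=1, a=76
d=1 and a=2a₀=76 at k=4, so the next step gives (m, d) = (38, 18) again — its k=1 value — and the period has length 4.

[38; 4, 4, 4, 76]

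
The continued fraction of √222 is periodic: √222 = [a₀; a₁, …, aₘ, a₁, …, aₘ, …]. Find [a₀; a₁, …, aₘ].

[14; 1, 8, 1, 28]

a₀ = ⌊√222⌋ = 14.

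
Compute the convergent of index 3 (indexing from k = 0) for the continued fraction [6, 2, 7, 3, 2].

304/47

Using pₖ = aₖpₖ₋₁ + pₖ₋₂, qₖ = aₖqₖ₋₁ + qₖ₋₂ (with p₋₁=1, p₋₂=0, q₋₁=0, q₋₂=1):
  k=0: a=6, p=6, q=1
  k=1: a=2, p=13, q=2
  k=2: a=7, p=97, q=15
  k=3: a=3, p=304, q=47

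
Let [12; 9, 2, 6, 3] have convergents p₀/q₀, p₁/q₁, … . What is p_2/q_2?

Using pₖ = aₖpₖ₋₁ + pₖ₋₂, qₖ = aₖqₖ₋₁ + qₖ₋₂ (with p₋₁=1, p₋₂=0, q₋₁=0, q₋₂=1):
  k=0: a=12, p=12, q=1
  k=1: a=9, p=109, q=9
  k=2: a=2, p=230, q=19

230/19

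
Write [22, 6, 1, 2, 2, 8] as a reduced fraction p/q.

Using pₖ = aₖpₖ₋₁ + pₖ₋₂ and qₖ = aₖqₖ₋₁ + qₖ₋₂:
  k=0: a=22, p=22, q=1
  k=1: a=6, p=133, q=6
  k=2: a=1, p=155, q=7
  k=3: a=2, p=443, q=20
  k=4: a=2, p=1041, q=47
  k=5: a=8, p=8771, q=396

8771/396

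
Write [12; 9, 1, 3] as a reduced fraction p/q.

Using pₖ = aₖpₖ₋₁ + pₖ₋₂ and qₖ = aₖqₖ₋₁ + qₖ₋₂:
  k=0: a=12, p=12, q=1
  k=1: a=9, p=109, q=9
  k=2: a=1, p=121, q=10
  k=3: a=3, p=472, q=39

472/39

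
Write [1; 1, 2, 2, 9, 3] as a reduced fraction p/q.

351/205

Fold from the inside: start with 3/1.
  9 + 1/3 = 28/3
  2 + 3/28 = 59/28
  2 + 28/59 = 146/59
  1 + 59/146 = 205/146
  1 + 146/205 = 351/205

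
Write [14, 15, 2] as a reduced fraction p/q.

Using pₖ = aₖpₖ₋₁ + pₖ₋₂ and qₖ = aₖqₖ₋₁ + qₖ₋₂:
  k=0: a=14, p=14, q=1
  k=1: a=15, p=211, q=15
  k=2: a=2, p=436, q=31

436/31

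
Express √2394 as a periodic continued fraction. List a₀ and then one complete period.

a₀ = ⌊√2394⌋ = 48.
With m₀=0, d₀=1 and mₖ₊₁ = dₖaₖ − mₖ, dₖ₊₁ = (n − mₖ₊₁²)/dₖ, aₖ₊₁ = ⌊(a₀+mₖ₊₁)/dₖ₊₁⌋:
  k=1: m=48, d=90, a=1
  k=2: m=42, d=7, a=12
  k=3: m=42, d=90, a=1
  k=4: m=48, d=1, a=96
d=1 and a=2a₀=96 at k=4, so the next step gives (m, d) = (48, 90) again — its k=1 value — and the period has length 4.

[48; 1, 12, 1, 96]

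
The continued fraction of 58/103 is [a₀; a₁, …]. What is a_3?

3

58 = 0·103 + 58   →  a_0 = 0
103 = 1·58 + 45   →  a_1 = 1
58 = 1·45 + 13   →  a_2 = 1
45 = 3·13 + 6   →  a_3 = 3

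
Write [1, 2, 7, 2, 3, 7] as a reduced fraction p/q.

1188/809

Fold from the inside: start with 7/1.
  3 + 1/7 = 22/7
  2 + 7/22 = 51/22
  7 + 22/51 = 379/51
  2 + 51/379 = 809/379
  1 + 379/809 = 1188/809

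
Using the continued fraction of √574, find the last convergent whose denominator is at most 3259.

27576/1151

√574 = [23; 1, 22, 1, 46, …] (period length 4).
Convergents:
  p_0/q_0 = 23/1
  p_1/q_1 = 24/1
  p_2/q_2 = 551/23
  p_3/q_3 = 575/24
  p_4/q_4 = 27001/1127
  p_5/q_5 = 27576/1151
  p_6/q_6 = 633673/26449
q_5 = 1151 ≤ 3259 < 26449 = q_6, so the answer is 27576/1151.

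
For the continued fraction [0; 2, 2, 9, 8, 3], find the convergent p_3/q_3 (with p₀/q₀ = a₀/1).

Using pₖ = aₖpₖ₋₁ + pₖ₋₂, qₖ = aₖqₖ₋₁ + qₖ₋₂ (with p₋₁=1, p₋₂=0, q₋₁=0, q₋₂=1):
  k=0: a=0, p=0, q=1
  k=1: a=2, p=1, q=2
  k=2: a=2, p=2, q=5
  k=3: a=9, p=19, q=47

19/47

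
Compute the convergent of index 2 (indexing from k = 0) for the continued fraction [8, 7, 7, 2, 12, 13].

407/50

Using pₖ = aₖpₖ₋₁ + pₖ₋₂, qₖ = aₖqₖ₋₁ + qₖ₋₂ (with p₋₁=1, p₋₂=0, q₋₁=0, q₋₂=1):
  k=0: a=8, p=8, q=1
  k=1: a=7, p=57, q=7
  k=2: a=7, p=407, q=50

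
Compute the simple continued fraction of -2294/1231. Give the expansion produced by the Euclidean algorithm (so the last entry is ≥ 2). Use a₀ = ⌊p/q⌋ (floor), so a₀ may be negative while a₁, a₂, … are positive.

[-2; 7, 3, 18, 3]

-2294 = -2·1231 + 168
1231 = 7·168 + 55
168 = 3·55 + 3
55 = 18·3 + 1
3 = 3·1 + 0  (stop)
So -2294/1231 = [-2; 7, 3, 18, 3].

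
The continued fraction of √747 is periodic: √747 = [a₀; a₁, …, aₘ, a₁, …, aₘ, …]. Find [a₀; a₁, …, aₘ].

a₀ = ⌊√747⌋ = 27.

[27; 3, 54]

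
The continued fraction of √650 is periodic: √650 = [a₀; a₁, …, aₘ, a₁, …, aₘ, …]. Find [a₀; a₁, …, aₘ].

a₀ = ⌊√650⌋ = 25.
With m₀=0, d₀=1 and mₖ₊₁ = dₖaₖ − mₖ, dₖ₊₁ = (n − mₖ₊₁²)/dₖ, aₖ₊₁ = ⌊(a₀+mₖ₊₁)/dₖ₊₁⌋:
  k=1: m=25, d=25, a=2
  k=2: m=25, d=1, a=50
d=1 and a=2a₀=50 at k=2, so the next step gives (m, d) = (25, 25) again — its k=1 value — and the period has length 2.

[25; 2, 50]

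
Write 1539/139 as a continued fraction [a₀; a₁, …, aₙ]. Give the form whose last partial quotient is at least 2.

[11; 13, 1, 9]

1539 = 11×139 + 10
139 = 13×10 + 9
10 = 1×9 + 1
9 = 9×1 + 0  (stop)
So 1539/139 = [11; 13, 1, 9].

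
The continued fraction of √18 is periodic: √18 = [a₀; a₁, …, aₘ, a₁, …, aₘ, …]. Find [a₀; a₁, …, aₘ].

[4; 4, 8]

a₀ = ⌊√18⌋ = 4.
With m₀=0, d₀=1 and mₖ₊₁ = dₖaₖ − mₖ, dₖ₊₁ = (n − mₖ₊₁²)/dₖ, aₖ₊₁ = ⌊(a₀+mₖ₊₁)/dₖ₊₁⌋:
  k=1: m=4, d=2, a=4
  k=2: m=4, d=1, a=8
d=1 and a=2a₀=8 at k=2, so the next step gives (m, d) = (4, 2) again — its k=1 value — and the period has length 2.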